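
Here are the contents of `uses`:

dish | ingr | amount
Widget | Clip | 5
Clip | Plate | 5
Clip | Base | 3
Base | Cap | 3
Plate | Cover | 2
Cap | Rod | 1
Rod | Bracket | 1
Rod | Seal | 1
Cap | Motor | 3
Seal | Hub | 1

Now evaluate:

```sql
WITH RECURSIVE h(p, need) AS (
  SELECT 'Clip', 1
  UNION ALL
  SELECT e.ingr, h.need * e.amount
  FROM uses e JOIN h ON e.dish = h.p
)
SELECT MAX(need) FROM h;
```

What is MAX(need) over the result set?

Base: (Clip, need=1).
Iteration 1: components of {Clip} -> Base = 1*3 = 3, Plate = 1*5 = 5.
Iteration 2: components of {Base,Plate} -> Cap = 3*3 = 9, Cover = 5*2 = 10.
Iteration 3: components of {Cap,Cover} -> Motor = 9*3 = 27, Rod = 9*1 = 9.
Iteration 4: components of {Motor,Rod} -> Bracket = 9*1 = 9, Seal = 9*1 = 9.
Iteration 5: components of {Bracket,Seal} -> Hub = 9*1 = 9.
Iteration 6: no further components; recursion stops.
need values: 1, 5, 3, 10, 9, 9, 27, 9, 9, 9; the maximum is 27.

27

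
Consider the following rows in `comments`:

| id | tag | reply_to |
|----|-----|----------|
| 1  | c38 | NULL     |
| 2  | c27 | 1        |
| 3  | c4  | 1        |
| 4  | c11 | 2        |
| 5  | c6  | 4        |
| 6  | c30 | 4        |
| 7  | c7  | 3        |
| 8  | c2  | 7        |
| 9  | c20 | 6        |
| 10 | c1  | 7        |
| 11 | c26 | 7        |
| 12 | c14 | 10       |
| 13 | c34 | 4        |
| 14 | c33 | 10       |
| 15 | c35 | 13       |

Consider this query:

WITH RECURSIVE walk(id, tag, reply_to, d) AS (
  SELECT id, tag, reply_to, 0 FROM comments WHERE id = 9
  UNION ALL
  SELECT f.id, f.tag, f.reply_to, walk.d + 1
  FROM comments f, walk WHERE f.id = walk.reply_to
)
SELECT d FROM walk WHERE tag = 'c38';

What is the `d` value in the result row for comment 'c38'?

4

Base: id=9 (c20), reply_to=6, d 0.
Iteration 1: join on id=6 -> c30 (id 6, reply_to=4, d 1).
Iteration 2: join on id=4 -> c11 (id 4, reply_to=2, d 2).
Iteration 3: join on id=2 -> c27 (id 2, reply_to=1, d 3).
Iteration 4: join on id=1 -> c38 (id 1, reply_to=NULL, d 4).
Iteration 5: reply_to is NULL; no match; recursion stops.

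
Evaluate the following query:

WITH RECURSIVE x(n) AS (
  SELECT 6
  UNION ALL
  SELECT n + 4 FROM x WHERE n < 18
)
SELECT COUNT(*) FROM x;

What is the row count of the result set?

Base: n=6.
Iteration 1: 6 < 18 holds -> n = 6 + 4 = 10.
Iteration 2: 10 < 18 holds -> n = 10 + 4 = 14.
Iteration 3: 14 < 18 holds -> n = 14 + 4 = 18.
Iteration 4: 18 < 18 fails; recursion stops.
Total rows emitted: 4.

4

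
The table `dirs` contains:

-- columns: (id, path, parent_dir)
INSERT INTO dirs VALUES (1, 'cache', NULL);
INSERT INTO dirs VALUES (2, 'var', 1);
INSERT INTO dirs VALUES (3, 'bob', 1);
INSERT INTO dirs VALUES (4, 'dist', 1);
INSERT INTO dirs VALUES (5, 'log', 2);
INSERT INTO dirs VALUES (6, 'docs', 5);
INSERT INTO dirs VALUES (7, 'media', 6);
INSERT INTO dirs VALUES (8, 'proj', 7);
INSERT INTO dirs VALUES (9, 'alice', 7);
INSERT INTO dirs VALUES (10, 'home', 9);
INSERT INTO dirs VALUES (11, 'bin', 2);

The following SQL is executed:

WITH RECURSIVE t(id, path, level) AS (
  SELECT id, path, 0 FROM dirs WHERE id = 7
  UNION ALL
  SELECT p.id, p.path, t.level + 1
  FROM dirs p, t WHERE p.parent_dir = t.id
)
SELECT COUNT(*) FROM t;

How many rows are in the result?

Base: id=7 (media) at level 0.
Iteration 1: rows with parent_dir in {7} -> proj (id 8, level 1), alice (id 9, level 1).
Iteration 2: rows with parent_dir in {8,9} -> home (id 10, level 2).
Iteration 3: no rows with parent_dir in {10}; recursion stops.
Total rows emitted: 4.

4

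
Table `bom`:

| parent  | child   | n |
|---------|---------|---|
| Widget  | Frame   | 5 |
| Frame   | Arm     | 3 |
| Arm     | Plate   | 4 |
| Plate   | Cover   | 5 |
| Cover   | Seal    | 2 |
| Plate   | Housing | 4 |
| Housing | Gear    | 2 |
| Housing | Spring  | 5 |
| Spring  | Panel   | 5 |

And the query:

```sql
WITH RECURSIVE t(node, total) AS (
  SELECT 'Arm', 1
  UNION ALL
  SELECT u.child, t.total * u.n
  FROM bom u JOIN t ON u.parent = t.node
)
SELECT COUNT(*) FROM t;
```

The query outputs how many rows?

Base: (Arm, total=1).
Iteration 1: components of {Arm} -> Plate = 1*4 = 4.
Iteration 2: components of {Plate} -> Cover = 4*5 = 20, Housing = 4*4 = 16.
Iteration 3: components of {Cover,Housing} -> Gear = 16*2 = 32, Seal = 20*2 = 40, Spring = 16*5 = 80.
Iteration 4: components of {Gear,Seal,Spring} -> Panel = 80*5 = 400.
Iteration 5: no further components; recursion stops.
Total rows emitted: 8.

8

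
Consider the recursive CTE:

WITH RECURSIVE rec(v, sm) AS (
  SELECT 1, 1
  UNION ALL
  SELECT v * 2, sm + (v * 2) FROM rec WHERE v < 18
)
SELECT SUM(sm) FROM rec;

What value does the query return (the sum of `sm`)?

Base: v=1, sm=1.
Iteration 1: 1 < 18 holds -> v = 1 * 2 = 2, sm = 1 + 2 = 3.
Iteration 2: 2 < 18 holds -> v = 2 * 2 = 4, sm = 3 + 4 = 7.
Iteration 3: 4 < 18 holds -> v = 4 * 2 = 8, sm = 7 + 8 = 15.
Iteration 4: 8 < 18 holds -> v = 8 * 2 = 16, sm = 15 + 16 = 31.
Iteration 5: 16 < 18 holds -> v = 16 * 2 = 32, sm = 31 + 32 = 63.
Iteration 6: 32 < 18 fails; recursion stops.
SUM(sm) = 1 + 3 + 7 + 15 + 31 + 63 = 120.

120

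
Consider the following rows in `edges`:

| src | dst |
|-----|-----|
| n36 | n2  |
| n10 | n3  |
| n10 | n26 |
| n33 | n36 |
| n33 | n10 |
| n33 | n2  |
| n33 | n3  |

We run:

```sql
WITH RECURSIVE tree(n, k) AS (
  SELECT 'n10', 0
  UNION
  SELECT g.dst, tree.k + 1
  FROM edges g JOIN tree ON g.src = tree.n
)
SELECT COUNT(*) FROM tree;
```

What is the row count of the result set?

Base: (n10, k=0).
Iteration 1: edges from {n10} -> (n26, k=1), (n3, k=1).
Iteration 2: no outgoing edges from {n26,n3}; recursion stops.
Total rows emitted: 3.

3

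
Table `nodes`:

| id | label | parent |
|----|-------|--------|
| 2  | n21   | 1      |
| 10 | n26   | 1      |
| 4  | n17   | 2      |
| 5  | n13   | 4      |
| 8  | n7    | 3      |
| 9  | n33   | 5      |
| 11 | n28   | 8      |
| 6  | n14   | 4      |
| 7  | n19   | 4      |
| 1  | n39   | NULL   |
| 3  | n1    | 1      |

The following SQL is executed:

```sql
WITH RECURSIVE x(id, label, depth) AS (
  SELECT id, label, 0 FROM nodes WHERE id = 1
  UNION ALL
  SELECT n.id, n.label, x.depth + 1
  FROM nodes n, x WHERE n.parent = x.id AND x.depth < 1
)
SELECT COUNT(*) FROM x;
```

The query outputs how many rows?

Base: id=1 (n39) at depth 0.
Iteration 1: rows with parent in {1} -> n21 (id 2, depth 1), n1 (id 3, depth 1), n26 (id 10, depth 1).
Iteration 2: depth < 1 fails for all current rows; recursion stops.
Total rows emitted: 4.

4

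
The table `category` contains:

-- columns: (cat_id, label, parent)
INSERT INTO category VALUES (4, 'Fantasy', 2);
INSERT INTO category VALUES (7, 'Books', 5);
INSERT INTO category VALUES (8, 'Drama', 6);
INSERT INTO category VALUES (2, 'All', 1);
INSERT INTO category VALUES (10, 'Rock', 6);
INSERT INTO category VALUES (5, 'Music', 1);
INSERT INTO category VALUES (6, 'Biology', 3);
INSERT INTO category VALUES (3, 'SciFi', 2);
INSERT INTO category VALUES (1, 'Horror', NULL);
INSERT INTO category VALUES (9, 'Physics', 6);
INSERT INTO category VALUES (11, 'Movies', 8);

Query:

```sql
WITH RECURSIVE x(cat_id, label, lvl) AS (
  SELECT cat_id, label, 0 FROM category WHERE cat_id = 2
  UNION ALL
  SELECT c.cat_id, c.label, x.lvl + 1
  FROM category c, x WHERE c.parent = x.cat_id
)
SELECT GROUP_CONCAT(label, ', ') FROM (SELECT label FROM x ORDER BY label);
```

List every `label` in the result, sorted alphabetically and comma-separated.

Base: cat_id=2 (All) at lvl 0.
Iteration 1: rows with parent in {2} -> SciFi (id 3, lvl 1), Fantasy (id 4, lvl 1).
Iteration 2: rows with parent in {3,4} -> Biology (id 6, lvl 2).
Iteration 3: rows with parent in {6} -> Drama (id 8, lvl 3), Physics (id 9, lvl 3), Rock (id 10, lvl 3).
Iteration 4: rows with parent in {8,9,10} -> Movies (id 11, lvl 4).
Iteration 5: no rows with parent in {11}; recursion stops.

All, Biology, Drama, Fantasy, Movies, Physics, Rock, SciFi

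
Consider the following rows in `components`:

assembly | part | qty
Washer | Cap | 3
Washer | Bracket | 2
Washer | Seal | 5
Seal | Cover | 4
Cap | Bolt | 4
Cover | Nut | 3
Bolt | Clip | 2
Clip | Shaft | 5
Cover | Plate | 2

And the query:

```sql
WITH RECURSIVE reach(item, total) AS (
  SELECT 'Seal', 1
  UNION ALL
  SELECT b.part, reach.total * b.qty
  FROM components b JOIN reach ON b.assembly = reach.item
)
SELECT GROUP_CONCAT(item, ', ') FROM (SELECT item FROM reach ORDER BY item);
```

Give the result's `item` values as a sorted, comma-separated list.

Cover, Nut, Plate, Seal

Base: (Seal, total=1).
Iteration 1: components of {Seal} -> Cover = 1*4 = 4.
Iteration 2: components of {Cover} -> Nut = 4*3 = 12, Plate = 4*2 = 8.
Iteration 3: no further components; recursion stops.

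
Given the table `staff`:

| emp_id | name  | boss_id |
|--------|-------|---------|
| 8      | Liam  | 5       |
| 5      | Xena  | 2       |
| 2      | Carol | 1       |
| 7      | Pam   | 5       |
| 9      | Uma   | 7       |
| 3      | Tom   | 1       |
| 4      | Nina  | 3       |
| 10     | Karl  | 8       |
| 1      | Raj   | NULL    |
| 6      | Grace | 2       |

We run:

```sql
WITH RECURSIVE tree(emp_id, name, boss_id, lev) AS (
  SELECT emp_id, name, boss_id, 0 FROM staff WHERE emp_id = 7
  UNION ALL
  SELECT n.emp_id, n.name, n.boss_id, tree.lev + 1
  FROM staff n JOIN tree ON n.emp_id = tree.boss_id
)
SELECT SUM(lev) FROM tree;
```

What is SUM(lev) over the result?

Base: emp_id=7 (Pam), boss_id=5, lev 0.
Iteration 1: join on emp_id=5 -> Xena (id 5, boss_id=2, lev 1).
Iteration 2: join on emp_id=2 -> Carol (id 2, boss_id=1, lev 2).
Iteration 3: join on emp_id=1 -> Raj (id 1, boss_id=NULL, lev 3).
Iteration 4: boss_id is NULL; no match; recursion stops.
SUM(lev) = 0 + 1 + 2 + 3 = 6.

6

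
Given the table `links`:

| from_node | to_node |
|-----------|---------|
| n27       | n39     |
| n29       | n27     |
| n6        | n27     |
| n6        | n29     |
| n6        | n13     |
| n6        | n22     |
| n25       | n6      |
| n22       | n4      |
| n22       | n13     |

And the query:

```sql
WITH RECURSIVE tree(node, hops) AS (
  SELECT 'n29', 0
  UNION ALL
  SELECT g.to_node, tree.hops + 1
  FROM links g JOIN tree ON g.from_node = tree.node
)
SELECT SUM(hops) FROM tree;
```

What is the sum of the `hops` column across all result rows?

3

Base: (n29, hops=0).
Iteration 1: edges from {n29} -> (n27, hops=1).
Iteration 2: edges from {n27} -> (n39, hops=2).
Iteration 3: no outgoing edges from {n39}; recursion stops.
SUM(hops) = 0 + 1 + 2 = 3.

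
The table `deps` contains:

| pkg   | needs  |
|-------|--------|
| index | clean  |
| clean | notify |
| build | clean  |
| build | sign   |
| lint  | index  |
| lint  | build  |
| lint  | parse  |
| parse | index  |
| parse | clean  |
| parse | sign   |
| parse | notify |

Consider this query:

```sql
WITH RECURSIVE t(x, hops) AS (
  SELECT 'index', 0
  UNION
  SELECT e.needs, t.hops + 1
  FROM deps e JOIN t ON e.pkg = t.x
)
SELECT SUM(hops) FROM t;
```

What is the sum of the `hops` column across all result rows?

3

Base: (index, hops=0).
Iteration 1: edges from {index} -> (clean, hops=1).
Iteration 2: edges from {clean} -> (notify, hops=2).
Iteration 3: no outgoing edges from {notify}; recursion stops.
SUM(hops) = 0 + 1 + 2 = 3.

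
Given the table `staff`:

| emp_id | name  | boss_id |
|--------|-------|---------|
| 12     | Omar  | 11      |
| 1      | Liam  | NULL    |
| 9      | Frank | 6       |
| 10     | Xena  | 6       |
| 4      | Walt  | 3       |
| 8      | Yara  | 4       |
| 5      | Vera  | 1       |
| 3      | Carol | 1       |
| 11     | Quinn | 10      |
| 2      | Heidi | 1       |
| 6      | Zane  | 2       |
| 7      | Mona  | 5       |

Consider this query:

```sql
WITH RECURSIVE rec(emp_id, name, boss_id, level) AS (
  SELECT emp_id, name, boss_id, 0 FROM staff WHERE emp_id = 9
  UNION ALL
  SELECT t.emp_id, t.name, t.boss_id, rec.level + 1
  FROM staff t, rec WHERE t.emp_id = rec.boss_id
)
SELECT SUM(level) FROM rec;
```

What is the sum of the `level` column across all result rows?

Base: emp_id=9 (Frank), boss_id=6, level 0.
Iteration 1: join on emp_id=6 -> Zane (id 6, boss_id=2, level 1).
Iteration 2: join on emp_id=2 -> Heidi (id 2, boss_id=1, level 2).
Iteration 3: join on emp_id=1 -> Liam (id 1, boss_id=NULL, level 3).
Iteration 4: boss_id is NULL; no match; recursion stops.
SUM(level) = 0 + 1 + 2 + 3 = 6.

6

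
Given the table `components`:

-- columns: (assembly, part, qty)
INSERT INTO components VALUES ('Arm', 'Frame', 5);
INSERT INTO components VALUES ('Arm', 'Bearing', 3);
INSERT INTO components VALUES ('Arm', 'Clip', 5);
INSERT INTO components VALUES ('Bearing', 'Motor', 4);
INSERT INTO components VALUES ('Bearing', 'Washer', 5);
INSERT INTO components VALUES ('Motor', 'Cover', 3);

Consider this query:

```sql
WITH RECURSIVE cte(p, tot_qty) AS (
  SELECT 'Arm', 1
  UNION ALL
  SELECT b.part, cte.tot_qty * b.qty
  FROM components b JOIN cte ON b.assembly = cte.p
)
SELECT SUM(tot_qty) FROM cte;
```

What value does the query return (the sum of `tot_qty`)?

Base: (Arm, tot_qty=1).
Iteration 1: components of {Arm} -> Bearing = 1*3 = 3, Clip = 1*5 = 5, Frame = 1*5 = 5.
Iteration 2: components of {Bearing,Clip,Frame} -> Motor = 3*4 = 12, Washer = 3*5 = 15.
Iteration 3: components of {Motor,Washer} -> Cover = 12*3 = 36.
Iteration 4: no further components; recursion stops.
SUM(tot_qty) = 1 + 5 + 3 + 5 + 12 + 15 + 36 = 77.

77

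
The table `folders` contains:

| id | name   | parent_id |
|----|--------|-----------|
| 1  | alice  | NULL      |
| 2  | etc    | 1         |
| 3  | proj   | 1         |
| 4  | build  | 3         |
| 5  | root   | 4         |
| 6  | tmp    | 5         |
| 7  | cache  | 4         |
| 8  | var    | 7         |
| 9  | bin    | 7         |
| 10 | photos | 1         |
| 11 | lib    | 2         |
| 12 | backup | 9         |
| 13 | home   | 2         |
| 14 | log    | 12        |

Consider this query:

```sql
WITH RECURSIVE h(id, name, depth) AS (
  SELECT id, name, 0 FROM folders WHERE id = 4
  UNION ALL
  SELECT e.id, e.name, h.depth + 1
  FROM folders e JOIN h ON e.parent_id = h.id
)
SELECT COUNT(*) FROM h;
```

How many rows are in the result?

8

Base: id=4 (build) at depth 0.
Iteration 1: rows with parent_id in {4} -> root (id 5, depth 1), cache (id 7, depth 1).
Iteration 2: rows with parent_id in {5,7} -> tmp (id 6, depth 2), var (id 8, depth 2), bin (id 9, depth 2).
Iteration 3: rows with parent_id in {6,8,9} -> backup (id 12, depth 3).
Iteration 4: rows with parent_id in {12} -> log (id 14, depth 4).
Iteration 5: no rows with parent_id in {14}; recursion stops.
Total rows emitted: 8.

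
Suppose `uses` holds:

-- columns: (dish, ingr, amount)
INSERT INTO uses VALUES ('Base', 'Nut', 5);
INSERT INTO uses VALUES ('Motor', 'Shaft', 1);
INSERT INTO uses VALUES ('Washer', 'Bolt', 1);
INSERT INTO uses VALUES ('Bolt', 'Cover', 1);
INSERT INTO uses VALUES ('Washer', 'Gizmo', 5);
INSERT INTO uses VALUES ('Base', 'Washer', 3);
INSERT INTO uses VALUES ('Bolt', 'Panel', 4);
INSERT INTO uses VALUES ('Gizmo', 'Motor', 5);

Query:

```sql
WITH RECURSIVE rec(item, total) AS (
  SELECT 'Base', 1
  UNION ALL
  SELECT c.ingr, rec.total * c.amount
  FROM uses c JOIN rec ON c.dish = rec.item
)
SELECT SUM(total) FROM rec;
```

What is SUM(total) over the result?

192

Base: (Base, total=1).
Iteration 1: components of {Base} -> Nut = 1*5 = 5, Washer = 1*3 = 3.
Iteration 2: components of {Nut,Washer} -> Bolt = 3*1 = 3, Gizmo = 3*5 = 15.
Iteration 3: components of {Bolt,Gizmo} -> Cover = 3*1 = 3, Motor = 15*5 = 75, Panel = 3*4 = 12.
Iteration 4: components of {Cover,Motor,Panel} -> Shaft = 75*1 = 75.
Iteration 5: no further components; recursion stops.
SUM(total) = 1 + 5 + 3 + 15 + 3 + 75 + 12 + 3 + 75 = 192.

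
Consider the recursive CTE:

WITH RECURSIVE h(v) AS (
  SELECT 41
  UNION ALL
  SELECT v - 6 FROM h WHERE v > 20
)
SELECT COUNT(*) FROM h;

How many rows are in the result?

Base: v=41.
Iteration 1: 41 > 20 holds -> v = 41 - 6 = 35.
Iteration 2: 35 > 20 holds -> v = 35 - 6 = 29.
Iteration 3: 29 > 20 holds -> v = 29 - 6 = 23.
Iteration 4: 23 > 20 holds -> v = 23 - 6 = 17.
Iteration 5: 17 > 20 fails; recursion stops.
Total rows emitted: 5.

5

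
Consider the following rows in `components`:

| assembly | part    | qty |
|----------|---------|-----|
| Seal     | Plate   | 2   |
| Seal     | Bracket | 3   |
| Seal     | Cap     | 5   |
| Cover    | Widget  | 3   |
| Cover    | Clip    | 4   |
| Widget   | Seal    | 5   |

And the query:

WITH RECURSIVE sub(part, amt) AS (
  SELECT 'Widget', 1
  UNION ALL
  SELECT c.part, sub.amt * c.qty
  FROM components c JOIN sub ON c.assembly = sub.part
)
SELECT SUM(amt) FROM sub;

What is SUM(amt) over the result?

56

Base: (Widget, amt=1).
Iteration 1: components of {Widget} -> Seal = 1*5 = 5.
Iteration 2: components of {Seal} -> Bracket = 5*3 = 15, Cap = 5*5 = 25, Plate = 5*2 = 10.
Iteration 3: no further components; recursion stops.
SUM(amt) = 1 + 5 + 10 + 15 + 25 = 56.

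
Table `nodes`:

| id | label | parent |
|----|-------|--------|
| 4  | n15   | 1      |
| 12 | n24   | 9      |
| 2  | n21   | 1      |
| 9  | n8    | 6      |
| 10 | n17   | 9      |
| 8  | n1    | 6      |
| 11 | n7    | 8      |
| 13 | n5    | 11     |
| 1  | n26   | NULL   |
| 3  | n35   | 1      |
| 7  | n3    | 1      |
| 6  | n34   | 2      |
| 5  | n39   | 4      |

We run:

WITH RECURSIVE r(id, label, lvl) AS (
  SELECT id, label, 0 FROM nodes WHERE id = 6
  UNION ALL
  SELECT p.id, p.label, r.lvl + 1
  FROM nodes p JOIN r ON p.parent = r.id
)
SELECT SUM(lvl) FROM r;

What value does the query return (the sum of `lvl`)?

11

Base: id=6 (n34) at lvl 0.
Iteration 1: rows with parent in {6} -> n1 (id 8, lvl 1), n8 (id 9, lvl 1).
Iteration 2: rows with parent in {8,9} -> n17 (id 10, lvl 2), n7 (id 11, lvl 2), n24 (id 12, lvl 2).
Iteration 3: rows with parent in {10,11,12} -> n5 (id 13, lvl 3).
Iteration 4: no rows with parent in {13}; recursion stops.
SUM(lvl) = 0 + 1 + 1 + 2 + 2 + 2 + 3 = 11.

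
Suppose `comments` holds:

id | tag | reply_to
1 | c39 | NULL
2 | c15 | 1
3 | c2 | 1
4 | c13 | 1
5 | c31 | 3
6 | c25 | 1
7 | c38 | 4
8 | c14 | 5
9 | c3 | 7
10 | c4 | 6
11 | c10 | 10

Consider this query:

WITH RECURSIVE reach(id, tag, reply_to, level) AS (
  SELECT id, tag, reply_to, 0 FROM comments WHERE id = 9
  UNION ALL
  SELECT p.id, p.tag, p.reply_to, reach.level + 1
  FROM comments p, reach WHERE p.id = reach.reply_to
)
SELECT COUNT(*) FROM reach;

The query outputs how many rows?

4

Base: id=9 (c3), reply_to=7, level 0.
Iteration 1: join on id=7 -> c38 (id 7, reply_to=4, level 1).
Iteration 2: join on id=4 -> c13 (id 4, reply_to=1, level 2).
Iteration 3: join on id=1 -> c39 (id 1, reply_to=NULL, level 3).
Iteration 4: reply_to is NULL; no match; recursion stops.
Total rows emitted: 4.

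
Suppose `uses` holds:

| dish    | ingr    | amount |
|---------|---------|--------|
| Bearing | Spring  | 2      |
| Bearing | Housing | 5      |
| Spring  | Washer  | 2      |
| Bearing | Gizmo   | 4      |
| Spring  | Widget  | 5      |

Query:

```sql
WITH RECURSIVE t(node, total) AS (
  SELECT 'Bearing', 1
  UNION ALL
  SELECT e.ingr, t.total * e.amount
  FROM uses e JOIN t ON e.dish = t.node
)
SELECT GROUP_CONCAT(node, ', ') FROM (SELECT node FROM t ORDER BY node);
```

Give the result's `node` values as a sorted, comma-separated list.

Base: (Bearing, total=1).
Iteration 1: components of {Bearing} -> Gizmo = 1*4 = 4, Housing = 1*5 = 5, Spring = 1*2 = 2.
Iteration 2: components of {Gizmo,Housing,Spring} -> Washer = 2*2 = 4, Widget = 2*5 = 10.
Iteration 3: no further components; recursion stops.

Bearing, Gizmo, Housing, Spring, Washer, Widget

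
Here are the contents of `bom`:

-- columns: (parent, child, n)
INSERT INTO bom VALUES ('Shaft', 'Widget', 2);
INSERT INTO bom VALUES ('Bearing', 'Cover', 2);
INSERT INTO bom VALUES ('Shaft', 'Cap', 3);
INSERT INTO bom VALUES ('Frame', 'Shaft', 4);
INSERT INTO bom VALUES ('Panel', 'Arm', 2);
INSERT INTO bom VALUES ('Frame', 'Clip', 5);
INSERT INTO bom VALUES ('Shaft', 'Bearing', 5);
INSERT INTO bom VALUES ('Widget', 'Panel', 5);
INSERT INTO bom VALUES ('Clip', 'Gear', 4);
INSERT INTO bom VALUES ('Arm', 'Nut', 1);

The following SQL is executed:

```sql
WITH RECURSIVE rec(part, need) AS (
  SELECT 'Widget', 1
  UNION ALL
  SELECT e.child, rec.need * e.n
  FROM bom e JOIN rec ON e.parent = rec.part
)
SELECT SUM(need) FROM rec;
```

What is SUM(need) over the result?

Base: (Widget, need=1).
Iteration 1: components of {Widget} -> Panel = 1*5 = 5.
Iteration 2: components of {Panel} -> Arm = 5*2 = 10.
Iteration 3: components of {Arm} -> Nut = 10*1 = 10.
Iteration 4: no further components; recursion stops.
SUM(need) = 1 + 5 + 10 + 10 = 26.

26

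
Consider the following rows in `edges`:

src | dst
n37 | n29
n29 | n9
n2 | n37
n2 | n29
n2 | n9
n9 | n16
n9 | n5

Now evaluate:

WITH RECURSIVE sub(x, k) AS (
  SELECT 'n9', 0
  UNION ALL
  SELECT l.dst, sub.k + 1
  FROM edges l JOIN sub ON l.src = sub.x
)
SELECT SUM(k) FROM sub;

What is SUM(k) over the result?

2

Base: (n9, k=0).
Iteration 1: edges from {n9} -> (n16, k=1), (n5, k=1).
Iteration 2: no outgoing edges from {n16,n5}; recursion stops.
SUM(k) = 0 + 1 + 1 = 2.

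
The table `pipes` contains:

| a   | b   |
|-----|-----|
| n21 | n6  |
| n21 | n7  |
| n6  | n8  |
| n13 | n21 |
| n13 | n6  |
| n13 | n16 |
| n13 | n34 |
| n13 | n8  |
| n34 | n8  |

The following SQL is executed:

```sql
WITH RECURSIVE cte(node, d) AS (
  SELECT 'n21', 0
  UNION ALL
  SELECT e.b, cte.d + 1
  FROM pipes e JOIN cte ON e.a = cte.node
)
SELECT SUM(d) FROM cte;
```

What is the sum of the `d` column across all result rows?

4

Base: (n21, d=0).
Iteration 1: edges from {n21} -> (n6, d=1), (n7, d=1).
Iteration 2: edges from {n6,n7} -> (n8, d=2).
Iteration 3: no outgoing edges from {n8}; recursion stops.
SUM(d) = 0 + 1 + 1 + 2 = 4.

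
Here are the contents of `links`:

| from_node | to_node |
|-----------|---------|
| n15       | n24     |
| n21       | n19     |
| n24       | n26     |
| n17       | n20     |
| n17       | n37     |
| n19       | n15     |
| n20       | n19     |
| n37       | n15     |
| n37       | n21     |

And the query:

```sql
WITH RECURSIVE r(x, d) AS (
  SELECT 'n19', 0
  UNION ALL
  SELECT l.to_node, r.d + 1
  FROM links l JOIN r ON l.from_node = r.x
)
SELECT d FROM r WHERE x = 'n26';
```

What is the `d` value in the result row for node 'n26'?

Base: (n19, d=0).
Iteration 1: edges from {n19} -> (n15, d=1).
Iteration 2: edges from {n15} -> (n24, d=2).
Iteration 3: edges from {n24} -> (n26, d=3).
Iteration 4: no outgoing edges from {n26}; recursion stops.

3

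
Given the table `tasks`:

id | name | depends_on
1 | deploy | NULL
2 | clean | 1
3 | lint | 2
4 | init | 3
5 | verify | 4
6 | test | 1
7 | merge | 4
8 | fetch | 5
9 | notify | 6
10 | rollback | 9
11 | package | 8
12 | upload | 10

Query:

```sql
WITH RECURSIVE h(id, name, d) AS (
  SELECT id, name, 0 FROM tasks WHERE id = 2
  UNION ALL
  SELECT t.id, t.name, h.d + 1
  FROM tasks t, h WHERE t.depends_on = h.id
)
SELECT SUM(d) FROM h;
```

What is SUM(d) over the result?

Base: id=2 (clean) at d 0.
Iteration 1: rows with depends_on in {2} -> lint (id 3, d 1).
Iteration 2: rows with depends_on in {3} -> init (id 4, d 2).
Iteration 3: rows with depends_on in {4} -> verify (id 5, d 3), merge (id 7, d 3).
Iteration 4: rows with depends_on in {5,7} -> fetch (id 8, d 4).
Iteration 5: rows with depends_on in {8} -> package (id 11, d 5).
Iteration 6: no rows with depends_on in {11}; recursion stops.
SUM(d) = 0 + 1 + 2 + 3 + 3 + 4 + 5 = 18.

18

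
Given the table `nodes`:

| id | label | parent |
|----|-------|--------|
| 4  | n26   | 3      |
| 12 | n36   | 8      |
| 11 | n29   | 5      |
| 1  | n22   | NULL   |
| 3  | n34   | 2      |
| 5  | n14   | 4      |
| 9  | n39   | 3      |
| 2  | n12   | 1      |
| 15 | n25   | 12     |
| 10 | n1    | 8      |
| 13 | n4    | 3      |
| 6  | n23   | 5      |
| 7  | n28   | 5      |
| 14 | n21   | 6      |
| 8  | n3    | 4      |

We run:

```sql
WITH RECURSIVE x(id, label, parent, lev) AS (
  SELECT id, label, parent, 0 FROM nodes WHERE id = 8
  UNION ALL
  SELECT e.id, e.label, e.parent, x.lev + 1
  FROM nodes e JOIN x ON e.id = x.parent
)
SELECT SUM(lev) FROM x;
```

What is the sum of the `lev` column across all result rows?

Base: id=8 (n3), parent=4, lev 0.
Iteration 1: join on id=4 -> n26 (id 4, parent=3, lev 1).
Iteration 2: join on id=3 -> n34 (id 3, parent=2, lev 2).
Iteration 3: join on id=2 -> n12 (id 2, parent=1, lev 3).
Iteration 4: join on id=1 -> n22 (id 1, parent=NULL, lev 4).
Iteration 5: parent is NULL; no match; recursion stops.
SUM(lev) = 0 + 1 + 2 + 3 + 4 = 10.

10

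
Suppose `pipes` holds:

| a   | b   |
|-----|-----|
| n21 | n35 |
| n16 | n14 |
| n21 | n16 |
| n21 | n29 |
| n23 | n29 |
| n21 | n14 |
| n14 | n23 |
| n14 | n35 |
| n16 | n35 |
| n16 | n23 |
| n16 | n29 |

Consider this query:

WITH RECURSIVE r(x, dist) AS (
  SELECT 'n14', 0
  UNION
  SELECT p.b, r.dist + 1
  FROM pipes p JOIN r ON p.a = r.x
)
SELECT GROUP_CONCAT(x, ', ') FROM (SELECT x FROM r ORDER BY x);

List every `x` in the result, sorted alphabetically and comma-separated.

n14, n23, n29, n35

Base: (n14, dist=0).
Iteration 1: edges from {n14} -> (n23, dist=1), (n35, dist=1).
Iteration 2: edges from {n23,n35} -> (n29, dist=2).
Iteration 3: no outgoing edges from {n29}; recursion stops.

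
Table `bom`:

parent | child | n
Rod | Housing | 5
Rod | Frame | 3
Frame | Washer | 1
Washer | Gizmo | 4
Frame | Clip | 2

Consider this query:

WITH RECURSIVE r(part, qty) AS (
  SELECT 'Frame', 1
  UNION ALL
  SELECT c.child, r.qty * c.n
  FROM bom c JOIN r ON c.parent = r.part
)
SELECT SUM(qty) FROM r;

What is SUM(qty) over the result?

Base: (Frame, qty=1).
Iteration 1: components of {Frame} -> Clip = 1*2 = 2, Washer = 1*1 = 1.
Iteration 2: components of {Clip,Washer} -> Gizmo = 1*4 = 4.
Iteration 3: no further components; recursion stops.
SUM(qty) = 1 + 1 + 2 + 4 = 8.

8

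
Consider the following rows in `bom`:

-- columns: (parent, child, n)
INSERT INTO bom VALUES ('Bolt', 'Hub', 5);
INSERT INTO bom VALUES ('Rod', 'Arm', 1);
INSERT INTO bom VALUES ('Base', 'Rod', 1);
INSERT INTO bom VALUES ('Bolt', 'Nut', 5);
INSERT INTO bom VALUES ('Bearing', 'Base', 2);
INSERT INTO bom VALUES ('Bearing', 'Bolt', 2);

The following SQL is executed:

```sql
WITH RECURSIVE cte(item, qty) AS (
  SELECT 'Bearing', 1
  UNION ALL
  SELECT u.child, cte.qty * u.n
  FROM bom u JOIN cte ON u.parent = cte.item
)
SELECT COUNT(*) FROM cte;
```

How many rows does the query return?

Base: (Bearing, qty=1).
Iteration 1: components of {Bearing} -> Base = 1*2 = 2, Bolt = 1*2 = 2.
Iteration 2: components of {Base,Bolt} -> Hub = 2*5 = 10, Nut = 2*5 = 10, Rod = 2*1 = 2.
Iteration 3: components of {Hub,Nut,Rod} -> Arm = 2*1 = 2.
Iteration 4: no further components; recursion stops.
Total rows emitted: 7.

7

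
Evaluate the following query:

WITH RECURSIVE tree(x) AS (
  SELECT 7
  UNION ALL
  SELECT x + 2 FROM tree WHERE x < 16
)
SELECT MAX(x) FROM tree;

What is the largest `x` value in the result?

17

Base: x=7.
Iteration 1: 7 < 16 holds -> x = 7 + 2 = 9.
Iteration 2: 9 < 16 holds -> x = 9 + 2 = 11.
Iteration 3: 11 < 16 holds -> x = 11 + 2 = 13.
Iteration 4: 13 < 16 holds -> x = 13 + 2 = 15.
Iteration 5: 15 < 16 holds -> x = 15 + 2 = 17.
Iteration 6: 17 < 16 fails; recursion stops.
x values: 7, 9, 11, 13, 15, 17; the maximum is 17.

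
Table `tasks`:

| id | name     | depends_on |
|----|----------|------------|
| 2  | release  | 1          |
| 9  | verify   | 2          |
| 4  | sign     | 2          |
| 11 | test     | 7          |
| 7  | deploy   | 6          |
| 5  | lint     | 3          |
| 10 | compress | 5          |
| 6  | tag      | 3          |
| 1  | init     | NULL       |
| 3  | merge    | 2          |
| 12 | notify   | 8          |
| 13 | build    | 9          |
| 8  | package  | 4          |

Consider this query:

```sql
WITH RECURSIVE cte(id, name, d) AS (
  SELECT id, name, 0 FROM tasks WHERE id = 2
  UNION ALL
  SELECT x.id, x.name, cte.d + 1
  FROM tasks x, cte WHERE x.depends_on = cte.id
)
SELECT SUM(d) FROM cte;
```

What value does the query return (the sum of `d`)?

24

Base: id=2 (release) at d 0.
Iteration 1: rows with depends_on in {2} -> merge (id 3, d 1), sign (id 4, d 1), verify (id 9, d 1).
Iteration 2: rows with depends_on in {3,4,9} -> lint (id 5, d 2), tag (id 6, d 2), package (id 8, d 2), build (id 13, d 2).
Iteration 3: rows with depends_on in {5,6,8,13} -> deploy (id 7, d 3), compress (id 10, d 3), notify (id 12, d 3).
Iteration 4: rows with depends_on in {7,10,12} -> test (id 11, d 4).
Iteration 5: no rows with depends_on in {11}; recursion stops.
SUM(d) = 0 + 1 + 1 + 1 + 2 + 2 + 2 + 2 + 3 + 3 + 3 + 4 = 24.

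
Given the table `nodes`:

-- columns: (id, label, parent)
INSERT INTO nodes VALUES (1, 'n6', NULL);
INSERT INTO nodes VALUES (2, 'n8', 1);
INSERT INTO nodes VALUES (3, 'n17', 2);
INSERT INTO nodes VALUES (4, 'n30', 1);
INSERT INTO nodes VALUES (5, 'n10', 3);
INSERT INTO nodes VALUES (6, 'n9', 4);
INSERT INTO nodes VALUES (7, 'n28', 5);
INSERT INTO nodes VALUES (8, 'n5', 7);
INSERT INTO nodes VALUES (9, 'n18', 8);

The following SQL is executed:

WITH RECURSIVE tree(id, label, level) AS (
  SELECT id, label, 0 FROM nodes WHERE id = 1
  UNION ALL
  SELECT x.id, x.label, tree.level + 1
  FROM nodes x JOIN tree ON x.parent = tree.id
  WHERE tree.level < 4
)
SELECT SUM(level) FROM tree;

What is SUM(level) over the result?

13

Base: id=1 (n6) at level 0.
Iteration 1: rows with parent in {1} -> n8 (id 2, level 1), n30 (id 4, level 1).
Iteration 2: rows with parent in {2,4} -> n17 (id 3, level 2), n9 (id 6, level 2).
Iteration 3: rows with parent in {3,6} -> n10 (id 5, level 3).
Iteration 4: rows with parent in {5} -> n28 (id 7, level 4).
Iteration 5: level < 4 fails for all current rows; recursion stops.
SUM(level) = 0 + 1 + 1 + 2 + 2 + 3 + 4 = 13.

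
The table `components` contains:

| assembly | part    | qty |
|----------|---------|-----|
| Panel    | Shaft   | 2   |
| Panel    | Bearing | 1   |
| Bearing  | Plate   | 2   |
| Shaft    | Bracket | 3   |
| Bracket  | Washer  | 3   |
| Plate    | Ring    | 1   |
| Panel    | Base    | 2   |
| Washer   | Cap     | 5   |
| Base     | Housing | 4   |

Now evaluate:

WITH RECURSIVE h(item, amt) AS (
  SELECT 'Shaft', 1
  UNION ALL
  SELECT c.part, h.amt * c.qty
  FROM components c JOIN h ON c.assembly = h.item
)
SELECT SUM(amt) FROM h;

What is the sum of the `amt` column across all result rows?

58

Base: (Shaft, amt=1).
Iteration 1: components of {Shaft} -> Bracket = 1*3 = 3.
Iteration 2: components of {Bracket} -> Washer = 3*3 = 9.
Iteration 3: components of {Washer} -> Cap = 9*5 = 45.
Iteration 4: no further components; recursion stops.
SUM(amt) = 1 + 3 + 9 + 45 = 58.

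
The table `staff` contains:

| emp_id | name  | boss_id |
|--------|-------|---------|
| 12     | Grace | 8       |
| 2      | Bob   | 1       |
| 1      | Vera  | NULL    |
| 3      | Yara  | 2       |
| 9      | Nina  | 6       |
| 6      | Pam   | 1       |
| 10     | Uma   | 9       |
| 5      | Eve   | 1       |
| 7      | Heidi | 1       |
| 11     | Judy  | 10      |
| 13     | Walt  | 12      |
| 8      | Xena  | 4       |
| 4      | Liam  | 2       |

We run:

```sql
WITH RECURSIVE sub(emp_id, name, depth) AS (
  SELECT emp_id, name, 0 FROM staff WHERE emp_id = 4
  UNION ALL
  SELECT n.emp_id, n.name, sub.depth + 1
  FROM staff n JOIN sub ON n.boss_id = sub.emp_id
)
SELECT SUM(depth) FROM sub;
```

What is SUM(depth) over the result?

Base: emp_id=4 (Liam) at depth 0.
Iteration 1: rows with boss_id in {4} -> Xena (id 8, depth 1).
Iteration 2: rows with boss_id in {8} -> Grace (id 12, depth 2).
Iteration 3: rows with boss_id in {12} -> Walt (id 13, depth 3).
Iteration 4: no rows with boss_id in {13}; recursion stops.
SUM(depth) = 0 + 1 + 2 + 3 = 6.

6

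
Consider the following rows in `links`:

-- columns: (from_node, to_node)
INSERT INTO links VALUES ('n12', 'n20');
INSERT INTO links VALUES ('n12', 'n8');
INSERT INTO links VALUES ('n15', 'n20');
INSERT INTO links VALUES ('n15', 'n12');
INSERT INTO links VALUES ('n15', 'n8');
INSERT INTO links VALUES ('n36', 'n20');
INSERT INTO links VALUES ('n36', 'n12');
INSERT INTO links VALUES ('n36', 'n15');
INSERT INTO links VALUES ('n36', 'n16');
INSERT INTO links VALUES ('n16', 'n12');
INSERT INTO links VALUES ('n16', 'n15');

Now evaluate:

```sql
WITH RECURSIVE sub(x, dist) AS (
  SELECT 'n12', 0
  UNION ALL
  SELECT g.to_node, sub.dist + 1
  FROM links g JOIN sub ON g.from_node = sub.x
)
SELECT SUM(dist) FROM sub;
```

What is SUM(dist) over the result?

Base: (n12, dist=0).
Iteration 1: edges from {n12} -> (n20, dist=1), (n8, dist=1).
Iteration 2: no outgoing edges from {n20,n8}; recursion stops.
SUM(dist) = 0 + 1 + 1 = 2.

2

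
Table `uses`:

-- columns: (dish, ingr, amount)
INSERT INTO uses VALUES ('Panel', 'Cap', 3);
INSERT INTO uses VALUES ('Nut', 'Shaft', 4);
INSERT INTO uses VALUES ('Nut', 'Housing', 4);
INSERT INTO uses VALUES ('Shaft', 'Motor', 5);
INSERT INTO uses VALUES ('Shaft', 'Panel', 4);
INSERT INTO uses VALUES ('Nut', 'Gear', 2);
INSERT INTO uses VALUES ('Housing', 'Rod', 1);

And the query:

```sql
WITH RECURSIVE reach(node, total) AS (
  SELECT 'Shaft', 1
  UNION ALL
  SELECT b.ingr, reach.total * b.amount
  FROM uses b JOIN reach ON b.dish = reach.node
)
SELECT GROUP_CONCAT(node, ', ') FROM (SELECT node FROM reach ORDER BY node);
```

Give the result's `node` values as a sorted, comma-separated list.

Cap, Motor, Panel, Shaft

Base: (Shaft, total=1).
Iteration 1: components of {Shaft} -> Motor = 1*5 = 5, Panel = 1*4 = 4.
Iteration 2: components of {Motor,Panel} -> Cap = 4*3 = 12.
Iteration 3: no further components; recursion stops.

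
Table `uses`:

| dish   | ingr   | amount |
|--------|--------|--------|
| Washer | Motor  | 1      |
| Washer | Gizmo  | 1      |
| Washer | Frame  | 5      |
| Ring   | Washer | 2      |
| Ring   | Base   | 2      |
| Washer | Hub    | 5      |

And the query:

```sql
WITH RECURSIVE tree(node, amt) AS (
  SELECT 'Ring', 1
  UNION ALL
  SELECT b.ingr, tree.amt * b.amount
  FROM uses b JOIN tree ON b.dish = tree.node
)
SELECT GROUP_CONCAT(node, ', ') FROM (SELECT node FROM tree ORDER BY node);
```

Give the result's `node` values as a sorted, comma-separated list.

Base, Frame, Gizmo, Hub, Motor, Ring, Washer

Base: (Ring, amt=1).
Iteration 1: components of {Ring} -> Base = 1*2 = 2, Washer = 1*2 = 2.
Iteration 2: components of {Base,Washer} -> Frame = 2*5 = 10, Gizmo = 2*1 = 2, Hub = 2*5 = 10, Motor = 2*1 = 2.
Iteration 3: no further components; recursion stops.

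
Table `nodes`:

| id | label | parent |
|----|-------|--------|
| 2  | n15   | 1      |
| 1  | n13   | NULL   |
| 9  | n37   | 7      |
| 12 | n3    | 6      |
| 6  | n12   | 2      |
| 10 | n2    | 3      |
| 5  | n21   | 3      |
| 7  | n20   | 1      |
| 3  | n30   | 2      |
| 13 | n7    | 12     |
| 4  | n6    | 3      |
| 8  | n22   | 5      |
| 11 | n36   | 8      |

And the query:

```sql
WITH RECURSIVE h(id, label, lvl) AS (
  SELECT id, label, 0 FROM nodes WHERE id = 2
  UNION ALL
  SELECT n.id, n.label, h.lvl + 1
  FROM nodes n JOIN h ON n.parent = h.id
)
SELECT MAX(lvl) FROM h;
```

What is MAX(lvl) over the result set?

Base: id=2 (n15) at lvl 0.
Iteration 1: rows with parent in {2} -> n30 (id 3, lvl 1), n12 (id 6, lvl 1).
Iteration 2: rows with parent in {3,6} -> n6 (id 4, lvl 2), n21 (id 5, lvl 2), n2 (id 10, lvl 2), n3 (id 12, lvl 2).
Iteration 3: rows with parent in {4,5,10,12} -> n22 (id 8, lvl 3), n7 (id 13, lvl 3).
Iteration 4: rows with parent in {8,13} -> n36 (id 11, lvl 4).
Iteration 5: no rows with parent in {11}; recursion stops.
lvl values: 0, 1, 1, 2, 2, 2, 2, 3, 3, 4; the maximum is 4.

4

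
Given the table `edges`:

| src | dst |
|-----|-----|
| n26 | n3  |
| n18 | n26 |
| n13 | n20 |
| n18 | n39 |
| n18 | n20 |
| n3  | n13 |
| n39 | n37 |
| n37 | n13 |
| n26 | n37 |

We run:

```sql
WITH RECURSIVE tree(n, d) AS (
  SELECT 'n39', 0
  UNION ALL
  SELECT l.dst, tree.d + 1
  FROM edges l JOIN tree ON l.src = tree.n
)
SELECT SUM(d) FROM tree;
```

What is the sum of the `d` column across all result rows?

Base: (n39, d=0).
Iteration 1: edges from {n39} -> (n37, d=1).
Iteration 2: edges from {n37} -> (n13, d=2).
Iteration 3: edges from {n13} -> (n20, d=3).
Iteration 4: no outgoing edges from {n20}; recursion stops.
SUM(d) = 0 + 1 + 2 + 3 = 6.

6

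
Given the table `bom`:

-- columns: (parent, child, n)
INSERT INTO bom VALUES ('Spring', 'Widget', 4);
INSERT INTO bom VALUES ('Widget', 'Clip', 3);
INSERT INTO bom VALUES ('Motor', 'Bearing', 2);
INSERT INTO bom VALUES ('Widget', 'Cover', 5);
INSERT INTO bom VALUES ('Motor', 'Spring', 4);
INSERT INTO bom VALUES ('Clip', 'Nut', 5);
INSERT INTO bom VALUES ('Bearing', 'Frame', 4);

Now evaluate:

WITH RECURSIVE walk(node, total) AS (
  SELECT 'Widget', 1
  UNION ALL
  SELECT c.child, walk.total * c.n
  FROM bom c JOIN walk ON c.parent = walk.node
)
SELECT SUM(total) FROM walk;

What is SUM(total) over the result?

24

Base: (Widget, total=1).
Iteration 1: components of {Widget} -> Clip = 1*3 = 3, Cover = 1*5 = 5.
Iteration 2: components of {Clip,Cover} -> Nut = 3*5 = 15.
Iteration 3: no further components; recursion stops.
SUM(total) = 1 + 5 + 3 + 15 = 24.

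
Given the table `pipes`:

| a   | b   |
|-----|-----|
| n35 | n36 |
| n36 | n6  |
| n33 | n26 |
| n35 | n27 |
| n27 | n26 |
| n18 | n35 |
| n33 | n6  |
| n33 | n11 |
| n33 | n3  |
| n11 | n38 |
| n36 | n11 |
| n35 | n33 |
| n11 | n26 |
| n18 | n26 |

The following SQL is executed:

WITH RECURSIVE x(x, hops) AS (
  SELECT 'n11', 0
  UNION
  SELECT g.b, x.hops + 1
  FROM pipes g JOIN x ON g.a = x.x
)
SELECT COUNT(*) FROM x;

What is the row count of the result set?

Base: (n11, hops=0).
Iteration 1: edges from {n11} -> (n26, hops=1), (n38, hops=1).
Iteration 2: no outgoing edges from {n26,n38}; recursion stops.
Total rows emitted: 3.

3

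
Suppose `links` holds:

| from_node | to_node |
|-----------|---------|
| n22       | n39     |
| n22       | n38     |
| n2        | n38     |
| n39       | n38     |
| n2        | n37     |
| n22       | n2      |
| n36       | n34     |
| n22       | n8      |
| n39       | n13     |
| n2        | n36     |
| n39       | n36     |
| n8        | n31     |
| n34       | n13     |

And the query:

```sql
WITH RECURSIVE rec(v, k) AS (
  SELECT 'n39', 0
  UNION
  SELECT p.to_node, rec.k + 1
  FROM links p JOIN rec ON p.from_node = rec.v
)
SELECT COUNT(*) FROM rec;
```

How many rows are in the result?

6

Base: (n39, k=0).
Iteration 1: edges from {n39} -> (n13, k=1), (n36, k=1), (n38, k=1).
Iteration 2: edges from {n13,n36,n38} -> (n34, k=2).
Iteration 3: edges from {n34} -> (n13, k=3).
Iteration 4: no outgoing edges from {n13}; recursion stops.
Total rows emitted: 6.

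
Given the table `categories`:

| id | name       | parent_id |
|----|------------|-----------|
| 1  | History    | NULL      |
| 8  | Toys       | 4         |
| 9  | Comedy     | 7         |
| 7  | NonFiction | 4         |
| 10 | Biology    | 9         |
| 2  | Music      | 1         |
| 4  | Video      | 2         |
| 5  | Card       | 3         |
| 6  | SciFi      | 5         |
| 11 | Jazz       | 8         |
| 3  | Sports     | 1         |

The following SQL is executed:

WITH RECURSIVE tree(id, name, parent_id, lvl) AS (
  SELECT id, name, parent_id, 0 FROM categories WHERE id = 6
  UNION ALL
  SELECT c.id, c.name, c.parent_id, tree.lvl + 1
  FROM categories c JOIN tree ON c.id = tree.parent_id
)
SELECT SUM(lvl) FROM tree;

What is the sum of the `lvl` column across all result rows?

6

Base: id=6 (SciFi), parent_id=5, lvl 0.
Iteration 1: join on id=5 -> Card (id 5, parent_id=3, lvl 1).
Iteration 2: join on id=3 -> Sports (id 3, parent_id=1, lvl 2).
Iteration 3: join on id=1 -> History (id 1, parent_id=NULL, lvl 3).
Iteration 4: parent_id is NULL; no match; recursion stops.
SUM(lvl) = 0 + 1 + 2 + 3 = 6.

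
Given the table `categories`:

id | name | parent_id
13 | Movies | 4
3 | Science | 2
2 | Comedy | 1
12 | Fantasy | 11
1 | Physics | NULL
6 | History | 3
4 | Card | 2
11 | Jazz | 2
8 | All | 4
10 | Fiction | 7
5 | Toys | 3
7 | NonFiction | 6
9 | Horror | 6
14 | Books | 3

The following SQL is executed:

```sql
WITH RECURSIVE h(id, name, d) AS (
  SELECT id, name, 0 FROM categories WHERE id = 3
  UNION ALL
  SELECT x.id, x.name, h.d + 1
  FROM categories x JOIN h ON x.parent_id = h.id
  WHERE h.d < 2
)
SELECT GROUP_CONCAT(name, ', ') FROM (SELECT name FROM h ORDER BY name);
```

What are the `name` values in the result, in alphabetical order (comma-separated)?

Books, History, Horror, NonFiction, Science, Toys

Base: id=3 (Science) at d 0.
Iteration 1: rows with parent_id in {3} -> Toys (id 5, d 1), History (id 6, d 1), Books (id 14, d 1).
Iteration 2: rows with parent_id in {5,6,14} -> NonFiction (id 7, d 2), Horror (id 9, d 2).
Iteration 3: d < 2 fails for all current rows; recursion stops.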